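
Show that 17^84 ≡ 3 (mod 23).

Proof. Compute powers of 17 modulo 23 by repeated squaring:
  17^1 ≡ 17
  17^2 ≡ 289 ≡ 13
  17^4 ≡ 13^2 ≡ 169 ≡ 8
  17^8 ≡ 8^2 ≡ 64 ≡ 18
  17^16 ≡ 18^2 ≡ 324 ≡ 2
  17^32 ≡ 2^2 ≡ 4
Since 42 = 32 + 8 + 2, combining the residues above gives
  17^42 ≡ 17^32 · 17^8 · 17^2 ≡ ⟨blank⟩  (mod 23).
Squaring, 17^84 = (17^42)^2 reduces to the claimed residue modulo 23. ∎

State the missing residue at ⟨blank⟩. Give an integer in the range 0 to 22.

16

Multiply the listed residues: 4 · 18 · 13 = 72 → 936.
Reducing modulo 23: 936 = 40·23 + 16, so 17^42 ≡ 16.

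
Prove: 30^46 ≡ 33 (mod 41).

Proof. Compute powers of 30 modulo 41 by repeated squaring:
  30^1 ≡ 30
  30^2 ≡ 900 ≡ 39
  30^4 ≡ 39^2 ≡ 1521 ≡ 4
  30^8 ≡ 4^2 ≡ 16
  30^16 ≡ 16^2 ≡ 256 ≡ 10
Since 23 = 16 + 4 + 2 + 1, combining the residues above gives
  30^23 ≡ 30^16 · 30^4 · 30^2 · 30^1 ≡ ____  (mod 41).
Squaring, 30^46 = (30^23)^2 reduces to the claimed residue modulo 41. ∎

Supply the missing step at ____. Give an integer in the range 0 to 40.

Multiply the listed residues: 10 · 4 · 39 · 30 = 40 → 1560 → 46800.
Reducing modulo 41: 46800 = 1141·41 + 19, so 30^23 ≡ 19.

19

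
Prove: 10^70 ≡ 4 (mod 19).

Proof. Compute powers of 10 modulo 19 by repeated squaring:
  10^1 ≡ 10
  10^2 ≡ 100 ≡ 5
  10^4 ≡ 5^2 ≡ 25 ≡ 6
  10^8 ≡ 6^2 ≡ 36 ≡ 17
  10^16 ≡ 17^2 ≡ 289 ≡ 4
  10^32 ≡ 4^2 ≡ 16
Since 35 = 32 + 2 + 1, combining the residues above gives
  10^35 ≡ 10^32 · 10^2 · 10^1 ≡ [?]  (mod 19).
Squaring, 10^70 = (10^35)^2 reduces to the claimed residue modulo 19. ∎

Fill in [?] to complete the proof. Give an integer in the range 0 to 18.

2

10^32 · 10^2 · 10^1 ≡ 16 · 5 · 10 = 800.
800 mod 19 = 2, so 10^35 ≡ 2 (mod 19).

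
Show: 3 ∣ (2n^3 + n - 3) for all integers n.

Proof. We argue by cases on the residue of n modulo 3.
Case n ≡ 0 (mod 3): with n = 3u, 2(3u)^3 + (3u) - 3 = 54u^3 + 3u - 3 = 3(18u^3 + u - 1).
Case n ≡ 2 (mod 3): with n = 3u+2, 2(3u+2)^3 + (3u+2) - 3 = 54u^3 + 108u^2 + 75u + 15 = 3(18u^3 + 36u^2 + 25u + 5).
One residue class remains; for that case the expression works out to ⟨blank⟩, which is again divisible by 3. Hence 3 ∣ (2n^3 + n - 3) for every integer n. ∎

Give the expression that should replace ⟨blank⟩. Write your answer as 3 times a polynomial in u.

Only n ≡ 1 (mod 3) is unaccounted for. Put n = 3u+1:
2(3u+1)^3 + (3u+1) - 3 expands to 54u^3 + 54u^2 + 21u,
and factoring out 3 leaves 3(18u^3 + 18u^2 + 7u).

3(18u^3 + 18u^2 + 7u)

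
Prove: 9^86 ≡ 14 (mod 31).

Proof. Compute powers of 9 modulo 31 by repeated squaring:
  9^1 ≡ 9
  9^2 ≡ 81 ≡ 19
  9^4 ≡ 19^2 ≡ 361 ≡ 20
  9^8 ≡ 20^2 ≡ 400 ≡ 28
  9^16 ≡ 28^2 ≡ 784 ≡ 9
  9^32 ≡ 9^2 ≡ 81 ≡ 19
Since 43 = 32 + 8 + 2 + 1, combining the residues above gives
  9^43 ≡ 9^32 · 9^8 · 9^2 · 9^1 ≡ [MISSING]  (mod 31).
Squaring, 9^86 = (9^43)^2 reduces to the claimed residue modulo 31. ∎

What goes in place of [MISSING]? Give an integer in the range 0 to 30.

9^32 · 9^8 · 9^2 · 9^1 ≡ 19 · 28 · 19 · 9 = 90972.
90972 mod 31 = 18, so 9^43 ≡ 18 (mod 31).

18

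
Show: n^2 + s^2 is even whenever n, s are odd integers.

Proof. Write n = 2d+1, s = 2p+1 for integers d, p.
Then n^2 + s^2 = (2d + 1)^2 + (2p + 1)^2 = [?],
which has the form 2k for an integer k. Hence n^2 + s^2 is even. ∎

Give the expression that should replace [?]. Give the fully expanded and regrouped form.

2(2d^2 + 2d + 2p^2 + 2p + 1)

Expanding: (2d + 1)^2 + (2p + 1)^2 = 4d^2 + 4d + 4p^2 + 4p + 2.
Every term is even; pulling out the factor of 2 gives 2(2d^2 + 2d + 2p^2 + 2p + 1).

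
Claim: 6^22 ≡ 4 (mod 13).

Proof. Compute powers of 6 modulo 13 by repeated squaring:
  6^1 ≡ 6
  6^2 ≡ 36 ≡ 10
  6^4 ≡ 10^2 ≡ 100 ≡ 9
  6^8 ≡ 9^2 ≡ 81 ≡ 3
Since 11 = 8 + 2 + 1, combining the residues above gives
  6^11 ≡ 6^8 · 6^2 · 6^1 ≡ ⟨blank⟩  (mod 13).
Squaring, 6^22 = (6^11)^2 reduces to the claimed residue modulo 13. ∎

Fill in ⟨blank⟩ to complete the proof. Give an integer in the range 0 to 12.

Multiply the listed residues: 3 · 10 · 6 = 30 → 180.
Reducing modulo 13: 180 = 13·13 + 11, so 6^11 ≡ 11.

11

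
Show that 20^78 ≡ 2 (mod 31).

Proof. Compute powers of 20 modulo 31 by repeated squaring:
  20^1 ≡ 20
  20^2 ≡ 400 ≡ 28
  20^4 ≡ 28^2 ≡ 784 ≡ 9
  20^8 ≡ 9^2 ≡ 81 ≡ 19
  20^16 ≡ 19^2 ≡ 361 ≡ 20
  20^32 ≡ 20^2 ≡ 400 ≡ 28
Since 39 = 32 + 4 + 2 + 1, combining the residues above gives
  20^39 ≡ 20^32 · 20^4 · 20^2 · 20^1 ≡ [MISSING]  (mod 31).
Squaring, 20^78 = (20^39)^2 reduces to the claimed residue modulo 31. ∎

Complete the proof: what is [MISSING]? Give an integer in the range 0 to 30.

20^32 · 20^4 · 20^2 · 20^1 ≡ 28 · 9 · 28 · 20 = 141120.
141120 mod 31 = 8, so 20^39 ≡ 8 (mod 31).

8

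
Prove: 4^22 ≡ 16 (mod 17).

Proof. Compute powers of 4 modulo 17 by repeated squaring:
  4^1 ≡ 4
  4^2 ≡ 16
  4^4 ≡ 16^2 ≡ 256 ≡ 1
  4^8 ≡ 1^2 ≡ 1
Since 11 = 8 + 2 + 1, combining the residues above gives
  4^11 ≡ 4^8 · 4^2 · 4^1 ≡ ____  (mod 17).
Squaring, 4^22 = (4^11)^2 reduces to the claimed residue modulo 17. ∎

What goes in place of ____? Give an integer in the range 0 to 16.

Multiply the listed residues: 1 · 16 · 4 = 16 → 64.
Reducing modulo 17: 64 = 3·17 + 13, so 4^11 ≡ 13.

13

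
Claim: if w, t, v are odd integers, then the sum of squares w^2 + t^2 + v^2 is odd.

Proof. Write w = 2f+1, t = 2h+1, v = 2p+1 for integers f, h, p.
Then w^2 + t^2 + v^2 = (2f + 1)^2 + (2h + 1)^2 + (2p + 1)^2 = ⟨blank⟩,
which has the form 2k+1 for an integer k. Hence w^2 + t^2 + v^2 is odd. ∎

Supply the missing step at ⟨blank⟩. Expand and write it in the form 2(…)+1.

Expanding: (2f + 1)^2 + (2h + 1)^2 + (2p + 1)^2 = 4f^2 + 4f + 4h^2 + 4h + 4p^2 + 4p + 3.
Every term except the constant is even, so this is 2(2f^2 + 2f + 2h^2 + 2h + 2p^2 + 2p + 1) + 1,
and 2f^2 + 2f + 2h^2 + 2h + 2p^2 + 2p + 1 ∈ ℤ gives the required form.

2(2f^2 + 2f + 2h^2 + 2h + 2p^2 + 2p + 1) + 1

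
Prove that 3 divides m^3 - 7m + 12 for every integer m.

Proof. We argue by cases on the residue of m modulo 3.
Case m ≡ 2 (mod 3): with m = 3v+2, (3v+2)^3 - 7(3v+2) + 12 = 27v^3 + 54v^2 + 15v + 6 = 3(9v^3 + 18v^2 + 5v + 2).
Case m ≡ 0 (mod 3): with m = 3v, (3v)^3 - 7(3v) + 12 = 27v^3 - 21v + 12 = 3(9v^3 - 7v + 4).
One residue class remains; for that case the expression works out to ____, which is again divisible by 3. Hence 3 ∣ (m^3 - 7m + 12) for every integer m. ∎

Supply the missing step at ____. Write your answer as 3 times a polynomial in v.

The residues treated are {2, 0}, so the missing case is m ≡ 1 (mod 3); write m = 3v+1.
Then (3v+1)^3 - 7(3v+1) + 12 = 27v^3 + 27v^2 - 12v + 6 = 3(9v^3 + 9v^2 - 4v + 2).

3(9v^3 + 9v^2 - 4v + 2)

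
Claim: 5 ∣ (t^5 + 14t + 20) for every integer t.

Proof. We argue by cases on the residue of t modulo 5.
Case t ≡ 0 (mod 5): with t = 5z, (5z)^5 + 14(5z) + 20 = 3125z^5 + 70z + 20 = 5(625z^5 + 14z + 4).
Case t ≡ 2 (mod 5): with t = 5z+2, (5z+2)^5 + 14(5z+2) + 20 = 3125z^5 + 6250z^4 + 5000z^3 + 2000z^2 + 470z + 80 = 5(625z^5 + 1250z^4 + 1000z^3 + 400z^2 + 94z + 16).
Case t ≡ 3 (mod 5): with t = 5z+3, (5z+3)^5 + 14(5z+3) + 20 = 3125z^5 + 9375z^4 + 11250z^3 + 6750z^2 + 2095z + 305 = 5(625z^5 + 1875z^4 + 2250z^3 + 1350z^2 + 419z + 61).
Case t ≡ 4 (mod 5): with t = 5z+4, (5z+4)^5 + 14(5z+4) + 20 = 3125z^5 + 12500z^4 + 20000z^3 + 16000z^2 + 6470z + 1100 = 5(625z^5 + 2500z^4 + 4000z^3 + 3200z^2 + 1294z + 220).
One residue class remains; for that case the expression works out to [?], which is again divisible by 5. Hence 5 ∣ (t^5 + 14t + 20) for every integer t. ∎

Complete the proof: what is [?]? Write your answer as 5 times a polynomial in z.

Only t ≡ 1 (mod 5) is unaccounted for. Put t = 5z+1:
(5z+1)^5 + 14(5z+1) + 20 expands to 3125z^5 + 3125z^4 + 1250z^3 + 250z^2 + 95z + 35,
and factoring out 5 leaves 5(625z^5 + 625z^4 + 250z^3 + 50z^2 + 19z + 7).

5(625z^5 + 625z^4 + 250z^3 + 50z^2 + 19z + 7)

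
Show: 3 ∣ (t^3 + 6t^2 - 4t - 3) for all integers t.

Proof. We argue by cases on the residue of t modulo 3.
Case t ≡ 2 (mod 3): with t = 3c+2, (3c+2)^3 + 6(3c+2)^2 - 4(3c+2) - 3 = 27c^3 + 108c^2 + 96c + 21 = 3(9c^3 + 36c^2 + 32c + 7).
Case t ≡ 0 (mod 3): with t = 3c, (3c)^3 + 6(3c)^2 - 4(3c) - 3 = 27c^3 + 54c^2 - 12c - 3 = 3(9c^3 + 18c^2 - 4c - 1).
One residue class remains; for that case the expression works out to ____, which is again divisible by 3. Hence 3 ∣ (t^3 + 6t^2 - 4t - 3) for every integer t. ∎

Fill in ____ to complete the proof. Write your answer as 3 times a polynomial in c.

The residues treated are {2, 0}, so the missing case is t ≡ 1 (mod 3); write t = 3c+1.
Then (3c+1)^3 + 6(3c+1)^2 - 4(3c+1) - 3 = 27c^3 + 81c^2 + 33c = 3(9c^3 + 27c^2 + 11c).

3(9c^3 + 27c^2 + 11c)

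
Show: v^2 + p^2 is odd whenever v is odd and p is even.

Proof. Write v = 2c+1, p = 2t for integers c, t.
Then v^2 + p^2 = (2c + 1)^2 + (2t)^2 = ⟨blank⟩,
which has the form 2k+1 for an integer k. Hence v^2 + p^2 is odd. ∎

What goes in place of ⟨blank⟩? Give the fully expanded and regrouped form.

(2c + 1)^2 + (2t)^2 = 4c^2 + 4c + 4t^2 + 1
= 2(2c^2 + 2c + 2t^2) + 1.
Since 2c^2 + 2c + 2t^2 is an integer, the sum of squares is of the form 2k+1 for an integer k.

2(2c^2 + 2c + 2t^2) + 1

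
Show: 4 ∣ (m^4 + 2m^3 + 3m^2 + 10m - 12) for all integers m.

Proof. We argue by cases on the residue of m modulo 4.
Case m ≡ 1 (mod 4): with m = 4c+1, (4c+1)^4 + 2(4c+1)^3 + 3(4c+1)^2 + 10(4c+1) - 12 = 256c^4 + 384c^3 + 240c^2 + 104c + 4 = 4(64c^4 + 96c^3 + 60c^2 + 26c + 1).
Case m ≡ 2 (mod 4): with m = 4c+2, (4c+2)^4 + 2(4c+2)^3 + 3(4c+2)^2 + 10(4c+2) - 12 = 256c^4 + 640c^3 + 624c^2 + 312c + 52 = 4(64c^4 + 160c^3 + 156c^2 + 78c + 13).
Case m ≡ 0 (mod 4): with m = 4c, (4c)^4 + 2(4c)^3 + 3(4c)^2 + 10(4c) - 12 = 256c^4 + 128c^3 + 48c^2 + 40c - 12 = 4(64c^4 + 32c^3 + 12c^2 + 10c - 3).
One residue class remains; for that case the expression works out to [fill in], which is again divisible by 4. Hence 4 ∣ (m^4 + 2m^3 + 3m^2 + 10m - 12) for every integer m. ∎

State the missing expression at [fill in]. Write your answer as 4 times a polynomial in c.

Only m ≡ 3 (mod 4) is unaccounted for. Put m = 4c+3:
(4c+3)^4 + 2(4c+3)^3 + 3(4c+3)^2 + 10(4c+3) - 12 expands to 256c^4 + 896c^3 + 1200c^2 + 760c + 180,
and factoring out 4 leaves 4(64c^4 + 224c^3 + 300c^2 + 190c + 45).

4(64c^4 + 224c^3 + 300c^2 + 190c + 45)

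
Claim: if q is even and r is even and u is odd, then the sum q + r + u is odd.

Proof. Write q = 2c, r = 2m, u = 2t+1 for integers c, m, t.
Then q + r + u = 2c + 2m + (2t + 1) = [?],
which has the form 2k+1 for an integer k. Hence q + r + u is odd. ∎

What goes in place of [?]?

2c + 2m + (2t + 1) = 2c + 2m + 2t + 1
= 2(c + m + t) + 1.
Since c + m + t is an integer, the sum is of the form 2k+1 for an integer k.

2(c + m + t) + 1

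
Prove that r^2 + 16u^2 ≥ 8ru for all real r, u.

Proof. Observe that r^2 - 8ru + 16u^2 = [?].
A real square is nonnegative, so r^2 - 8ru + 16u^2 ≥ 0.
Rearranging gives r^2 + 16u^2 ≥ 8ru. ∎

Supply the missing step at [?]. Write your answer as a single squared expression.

(r - 4u)^2

r^2 - 8ru + 16u^2 is a perfect-square trinomial: the outer terms are (r)^2 and (4u)^2, and the cross term is -2·r·4u.
So r^2 - 8ru + 16u^2 = (r - 4u)^2 ≥ 0.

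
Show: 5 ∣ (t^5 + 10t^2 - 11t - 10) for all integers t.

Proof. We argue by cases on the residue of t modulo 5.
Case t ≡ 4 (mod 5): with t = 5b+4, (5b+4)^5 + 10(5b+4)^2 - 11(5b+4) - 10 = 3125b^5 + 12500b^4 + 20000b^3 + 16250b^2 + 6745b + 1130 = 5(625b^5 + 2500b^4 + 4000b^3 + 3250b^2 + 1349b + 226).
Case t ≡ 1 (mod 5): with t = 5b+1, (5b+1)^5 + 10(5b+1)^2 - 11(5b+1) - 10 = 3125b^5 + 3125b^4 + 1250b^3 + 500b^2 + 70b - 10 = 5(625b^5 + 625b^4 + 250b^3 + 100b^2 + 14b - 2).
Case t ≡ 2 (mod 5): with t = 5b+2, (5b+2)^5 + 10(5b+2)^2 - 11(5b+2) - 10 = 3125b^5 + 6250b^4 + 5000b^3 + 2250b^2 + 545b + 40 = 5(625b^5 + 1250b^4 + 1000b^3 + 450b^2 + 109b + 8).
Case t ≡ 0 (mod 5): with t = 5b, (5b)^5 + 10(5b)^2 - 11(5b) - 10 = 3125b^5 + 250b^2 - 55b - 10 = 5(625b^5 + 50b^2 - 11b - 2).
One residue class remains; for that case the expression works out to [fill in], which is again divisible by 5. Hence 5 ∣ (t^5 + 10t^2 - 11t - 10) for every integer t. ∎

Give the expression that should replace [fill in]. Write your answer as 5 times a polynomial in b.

5(625b^5 + 1875b^4 + 2250b^3 + 1400b^2 + 454b + 58)

Only t ≡ 3 (mod 5) is unaccounted for. Put t = 5b+3:
(5b+3)^5 + 10(5b+3)^2 - 11(5b+3) - 10 expands to 3125b^5 + 9375b^4 + 11250b^3 + 7000b^2 + 2270b + 290,
and factoring out 5 leaves 5(625b^5 + 1875b^4 + 2250b^3 + 1400b^2 + 454b + 58).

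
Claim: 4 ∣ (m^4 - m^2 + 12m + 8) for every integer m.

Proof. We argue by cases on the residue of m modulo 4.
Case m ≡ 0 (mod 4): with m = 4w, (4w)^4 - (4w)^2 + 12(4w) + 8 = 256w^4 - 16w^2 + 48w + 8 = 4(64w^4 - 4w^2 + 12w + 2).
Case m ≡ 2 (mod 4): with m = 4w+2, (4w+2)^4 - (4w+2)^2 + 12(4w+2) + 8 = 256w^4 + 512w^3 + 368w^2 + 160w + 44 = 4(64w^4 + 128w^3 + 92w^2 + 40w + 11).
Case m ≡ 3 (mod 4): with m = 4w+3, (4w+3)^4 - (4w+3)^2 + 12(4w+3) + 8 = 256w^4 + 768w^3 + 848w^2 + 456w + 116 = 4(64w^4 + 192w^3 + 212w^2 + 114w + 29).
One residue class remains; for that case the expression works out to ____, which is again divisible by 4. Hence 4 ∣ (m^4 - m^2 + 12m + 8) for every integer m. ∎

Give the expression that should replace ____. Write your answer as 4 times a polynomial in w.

4(64w^4 + 64w^3 + 20w^2 + 14w + 5)

Only m ≡ 1 (mod 4) is unaccounted for. Put m = 4w+1:
(4w+1)^4 - (4w+1)^2 + 12(4w+1) + 8 expands to 256w^4 + 256w^3 + 80w^2 + 56w + 20,
and factoring out 4 leaves 4(64w^4 + 64w^3 + 20w^2 + 14w + 5).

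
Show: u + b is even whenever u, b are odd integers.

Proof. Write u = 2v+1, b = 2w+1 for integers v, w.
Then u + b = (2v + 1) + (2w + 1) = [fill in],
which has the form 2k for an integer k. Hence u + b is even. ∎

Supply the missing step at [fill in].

(2v + 1) + (2w + 1) = 2v + 2w + 2
= 2(v + w + 1).
Since v + w + 1 is an integer, the sum is of the form 2k for an integer k.

2(v + w + 1)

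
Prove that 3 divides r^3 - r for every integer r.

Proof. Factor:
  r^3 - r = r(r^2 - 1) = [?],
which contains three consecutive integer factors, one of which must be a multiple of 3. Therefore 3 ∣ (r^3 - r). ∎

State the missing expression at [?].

r(r^2 - 1) = r(r - 1)(r + 1) = (r - 1)r(r + 1).
These three factors are consecutive integers, so their product is divisible by 3.

(r - 1)r(r + 1)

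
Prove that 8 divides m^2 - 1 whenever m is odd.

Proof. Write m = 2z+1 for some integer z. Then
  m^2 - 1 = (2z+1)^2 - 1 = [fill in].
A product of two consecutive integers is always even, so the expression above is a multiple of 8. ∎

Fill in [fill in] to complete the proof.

4z(z + 1)

(2z+1)^2 - 1 = 4z^2 + 4z + 1 - 1 = 4z^2 + 4z = 4z(z+1).
Since z and z+1 are consecutive, z(z+1) is even, and 4·(even) is a multiple of 8.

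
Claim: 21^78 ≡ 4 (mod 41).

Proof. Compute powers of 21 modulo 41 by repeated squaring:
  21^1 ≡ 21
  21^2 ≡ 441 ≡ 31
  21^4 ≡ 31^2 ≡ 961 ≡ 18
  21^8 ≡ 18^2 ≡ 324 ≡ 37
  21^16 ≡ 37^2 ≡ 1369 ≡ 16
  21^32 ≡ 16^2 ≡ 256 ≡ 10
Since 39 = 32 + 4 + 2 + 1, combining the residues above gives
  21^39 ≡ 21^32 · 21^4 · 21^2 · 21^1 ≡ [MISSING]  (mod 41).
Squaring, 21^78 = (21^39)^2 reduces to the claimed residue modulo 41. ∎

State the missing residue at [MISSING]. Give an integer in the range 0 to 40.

2

Multiply the listed residues: 10 · 18 · 31 · 21 = 180 → 5580 → 117180.
Reducing modulo 41: 117180 = 2858·41 + 2, so 21^39 ≡ 2.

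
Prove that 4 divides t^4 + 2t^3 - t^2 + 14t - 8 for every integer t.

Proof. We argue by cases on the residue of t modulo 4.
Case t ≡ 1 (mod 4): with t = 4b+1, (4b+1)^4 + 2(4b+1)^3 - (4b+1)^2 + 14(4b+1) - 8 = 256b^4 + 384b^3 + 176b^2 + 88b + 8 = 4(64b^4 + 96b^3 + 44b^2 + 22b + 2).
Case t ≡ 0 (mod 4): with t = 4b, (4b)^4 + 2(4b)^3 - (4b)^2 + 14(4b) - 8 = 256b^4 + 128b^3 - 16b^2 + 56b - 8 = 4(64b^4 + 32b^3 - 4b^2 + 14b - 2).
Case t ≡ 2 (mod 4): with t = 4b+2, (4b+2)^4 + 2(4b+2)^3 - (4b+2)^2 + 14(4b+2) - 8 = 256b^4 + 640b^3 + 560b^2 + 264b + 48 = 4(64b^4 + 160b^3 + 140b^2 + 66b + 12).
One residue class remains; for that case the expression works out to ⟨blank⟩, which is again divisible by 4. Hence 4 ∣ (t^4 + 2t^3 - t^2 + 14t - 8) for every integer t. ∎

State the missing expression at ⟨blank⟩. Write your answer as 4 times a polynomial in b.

4(64b^4 + 224b^3 + 284b^2 + 170b + 40)

The residues treated are {1, 0, 2}, so the missing case is t ≡ 3 (mod 4); write t = 4b+3.
Then (4b+3)^4 + 2(4b+3)^3 - (4b+3)^2 + 14(4b+3) - 8 = 256b^4 + 896b^3 + 1136b^2 + 680b + 160 = 4(64b^4 + 224b^3 + 284b^2 + 170b + 40).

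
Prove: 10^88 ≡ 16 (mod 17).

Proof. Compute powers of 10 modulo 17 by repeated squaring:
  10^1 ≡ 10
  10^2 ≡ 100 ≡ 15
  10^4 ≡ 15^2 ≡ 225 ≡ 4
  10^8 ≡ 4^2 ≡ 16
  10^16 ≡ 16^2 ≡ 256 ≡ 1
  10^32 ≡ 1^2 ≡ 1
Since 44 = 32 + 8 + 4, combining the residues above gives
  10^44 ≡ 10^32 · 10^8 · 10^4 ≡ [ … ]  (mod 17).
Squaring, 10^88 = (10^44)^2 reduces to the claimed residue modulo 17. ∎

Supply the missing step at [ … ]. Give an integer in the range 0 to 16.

10^32 · 10^8 · 10^4 ≡ 1 · 16 · 4 = 64.
64 mod 17 = 13, so 10^44 ≡ 13 (mod 17).

13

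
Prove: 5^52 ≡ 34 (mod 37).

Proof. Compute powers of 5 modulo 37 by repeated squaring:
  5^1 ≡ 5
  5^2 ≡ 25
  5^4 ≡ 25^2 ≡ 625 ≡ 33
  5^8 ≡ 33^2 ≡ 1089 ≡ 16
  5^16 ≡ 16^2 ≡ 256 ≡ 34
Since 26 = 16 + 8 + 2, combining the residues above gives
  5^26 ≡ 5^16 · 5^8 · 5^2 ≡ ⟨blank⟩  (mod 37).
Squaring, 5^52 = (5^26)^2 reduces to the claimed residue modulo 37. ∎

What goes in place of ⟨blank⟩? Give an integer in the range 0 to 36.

21

5^16 · 5^8 · 5^2 ≡ 34 · 16 · 25 = 13600.
13600 mod 37 = 21, so 5^26 ≡ 21 (mod 37).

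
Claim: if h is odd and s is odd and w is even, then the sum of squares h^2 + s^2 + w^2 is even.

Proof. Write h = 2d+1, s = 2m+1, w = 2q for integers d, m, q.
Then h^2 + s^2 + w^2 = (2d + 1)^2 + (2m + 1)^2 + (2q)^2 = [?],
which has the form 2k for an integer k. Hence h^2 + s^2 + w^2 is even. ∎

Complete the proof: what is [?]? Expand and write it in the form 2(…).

2(2d^2 + 2d + 2m^2 + 2m + 2q^2 + 1)

(2d + 1)^2 + (2m + 1)^2 + (2q)^2 = 4d^2 + 4d + 4m^2 + 4m + 4q^2 + 2
= 2(2d^2 + 2d + 2m^2 + 2m + 2q^2 + 1).
Since 2d^2 + 2d + 2m^2 + 2m + 2q^2 + 1 is an integer, the sum of squares is of the form 2k for an integer k.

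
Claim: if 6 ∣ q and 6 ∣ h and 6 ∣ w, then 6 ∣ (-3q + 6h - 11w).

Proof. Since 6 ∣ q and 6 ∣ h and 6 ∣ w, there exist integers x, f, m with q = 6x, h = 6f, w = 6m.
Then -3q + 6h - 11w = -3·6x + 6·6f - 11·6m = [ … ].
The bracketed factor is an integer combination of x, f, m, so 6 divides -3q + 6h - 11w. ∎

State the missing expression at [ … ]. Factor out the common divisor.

6(6f - 11m - 3x)

Pull the common 6 out of every term: -3·6x + 6·6f - 11·6m = 6(6f - 11m - 3x).
6f - 11m - 3x is an integer, which exhibits the divisibility.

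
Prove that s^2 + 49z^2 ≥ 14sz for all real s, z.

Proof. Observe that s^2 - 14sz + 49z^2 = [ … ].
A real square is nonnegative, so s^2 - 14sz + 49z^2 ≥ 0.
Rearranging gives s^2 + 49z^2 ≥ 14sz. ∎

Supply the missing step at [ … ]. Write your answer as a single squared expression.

(s - 7z)^2

s^2 - 14sz + 49z^2 is a perfect-square trinomial: the outer terms are (s)^2 and (7z)^2, and the cross term is -2·s·7z.
So s^2 - 14sz + 49z^2 = (s - 7z)^2 ≥ 0.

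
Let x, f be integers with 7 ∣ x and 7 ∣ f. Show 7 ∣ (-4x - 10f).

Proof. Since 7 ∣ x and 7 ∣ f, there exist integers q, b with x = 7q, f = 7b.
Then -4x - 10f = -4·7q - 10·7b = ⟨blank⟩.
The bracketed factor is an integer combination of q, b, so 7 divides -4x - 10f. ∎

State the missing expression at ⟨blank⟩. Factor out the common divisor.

Each term has a factor of 7: -4·7q - 10·7b = 7·(-10b - 4q).
Since -10b - 4q is an integer, 7 ∣ (-4x - 10f).

7(-10b - 4q)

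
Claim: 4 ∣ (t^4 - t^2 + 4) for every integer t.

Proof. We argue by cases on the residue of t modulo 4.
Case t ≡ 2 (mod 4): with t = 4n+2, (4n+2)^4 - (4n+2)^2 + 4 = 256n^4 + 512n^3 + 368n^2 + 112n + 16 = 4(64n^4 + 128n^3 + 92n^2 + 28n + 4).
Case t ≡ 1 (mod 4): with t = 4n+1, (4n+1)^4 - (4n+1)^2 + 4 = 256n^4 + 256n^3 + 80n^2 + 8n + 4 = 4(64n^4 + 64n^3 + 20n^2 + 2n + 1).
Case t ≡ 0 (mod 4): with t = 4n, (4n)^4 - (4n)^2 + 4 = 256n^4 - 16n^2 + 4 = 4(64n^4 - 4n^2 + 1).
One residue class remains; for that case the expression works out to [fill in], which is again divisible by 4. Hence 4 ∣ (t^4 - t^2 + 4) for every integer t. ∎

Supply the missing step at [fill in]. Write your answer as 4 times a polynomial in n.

4(64n^4 + 192n^3 + 212n^2 + 102n + 19)

Only t ≡ 3 (mod 4) is unaccounted for. Put t = 4n+3:
(4n+3)^4 - (4n+3)^2 + 4 expands to 256n^4 + 768n^3 + 848n^2 + 408n + 76,
and factoring out 4 leaves 4(64n^4 + 192n^3 + 212n^2 + 102n + 19).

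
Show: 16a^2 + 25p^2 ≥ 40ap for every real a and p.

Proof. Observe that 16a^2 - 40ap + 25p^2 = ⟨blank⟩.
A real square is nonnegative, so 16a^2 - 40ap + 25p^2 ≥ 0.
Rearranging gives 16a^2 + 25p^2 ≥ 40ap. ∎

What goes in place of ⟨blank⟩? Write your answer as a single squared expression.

(4a - 5p)^2

The leading and trailing coefficients are 4^2 and 5^2, and 40 = 2·4·5, so the trinomial is (4a - 5p)^2.
Hence 16a^2 - 40ap + 25p^2 ≥ 0.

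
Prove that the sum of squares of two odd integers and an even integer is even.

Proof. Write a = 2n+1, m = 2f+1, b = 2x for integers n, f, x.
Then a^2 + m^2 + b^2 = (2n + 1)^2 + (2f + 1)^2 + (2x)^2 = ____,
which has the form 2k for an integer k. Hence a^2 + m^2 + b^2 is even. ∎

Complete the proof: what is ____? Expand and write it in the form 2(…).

2(2f^2 + 2f + 2n^2 + 2n + 2x^2 + 1)

(2n + 1)^2 + (2f + 1)^2 + (2x)^2 = 4f^2 + 4f + 4n^2 + 4n + 4x^2 + 2
= 2(2f^2 + 2f + 2n^2 + 2n + 2x^2 + 1).
Since 2f^2 + 2f + 2n^2 + 2n + 2x^2 + 1 is an integer, the sum of squares is of the form 2k for an integer k.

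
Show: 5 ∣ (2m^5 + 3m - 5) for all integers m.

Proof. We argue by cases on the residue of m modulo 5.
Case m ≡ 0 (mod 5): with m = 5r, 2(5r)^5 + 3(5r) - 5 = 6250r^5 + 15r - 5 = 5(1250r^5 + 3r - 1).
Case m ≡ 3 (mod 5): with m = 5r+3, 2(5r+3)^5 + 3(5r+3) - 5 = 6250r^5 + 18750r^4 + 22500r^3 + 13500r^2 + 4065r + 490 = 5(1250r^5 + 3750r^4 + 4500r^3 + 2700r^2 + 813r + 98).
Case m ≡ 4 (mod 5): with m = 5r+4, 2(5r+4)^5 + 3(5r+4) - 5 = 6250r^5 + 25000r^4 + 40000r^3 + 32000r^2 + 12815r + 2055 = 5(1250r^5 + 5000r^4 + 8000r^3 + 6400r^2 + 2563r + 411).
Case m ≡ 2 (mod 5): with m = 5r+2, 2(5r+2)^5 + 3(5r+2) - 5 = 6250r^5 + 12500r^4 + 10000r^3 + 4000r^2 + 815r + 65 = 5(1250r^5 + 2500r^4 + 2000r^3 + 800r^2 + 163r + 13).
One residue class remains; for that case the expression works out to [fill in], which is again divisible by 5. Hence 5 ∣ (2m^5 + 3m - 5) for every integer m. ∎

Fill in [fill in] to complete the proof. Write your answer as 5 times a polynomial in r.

The residues treated are {0, 3, 4, 2}, so the missing case is m ≡ 1 (mod 5); write m = 5r+1.
Then 2(5r+1)^5 + 3(5r+1) - 5 = 6250r^5 + 6250r^4 + 2500r^3 + 500r^2 + 65r = 5(1250r^5 + 1250r^4 + 500r^3 + 100r^2 + 13r).

5(1250r^5 + 1250r^4 + 500r^3 + 100r^2 + 13r)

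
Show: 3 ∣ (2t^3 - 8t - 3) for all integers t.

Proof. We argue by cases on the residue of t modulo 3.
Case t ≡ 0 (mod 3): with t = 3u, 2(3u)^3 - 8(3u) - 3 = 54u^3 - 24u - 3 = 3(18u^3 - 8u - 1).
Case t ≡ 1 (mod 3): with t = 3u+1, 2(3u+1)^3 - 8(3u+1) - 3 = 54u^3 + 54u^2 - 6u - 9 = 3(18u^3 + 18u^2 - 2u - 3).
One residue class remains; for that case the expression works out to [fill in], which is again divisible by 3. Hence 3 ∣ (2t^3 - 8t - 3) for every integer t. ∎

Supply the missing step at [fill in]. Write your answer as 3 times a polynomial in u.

3(18u^3 + 36u^2 + 16u - 1)

The residues treated are {0, 1}, so the missing case is t ≡ 2 (mod 3); write t = 3u+2.
Then 2(3u+2)^3 - 8(3u+2) - 3 = 54u^3 + 108u^2 + 48u - 3 = 3(18u^3 + 36u^2 + 16u - 1).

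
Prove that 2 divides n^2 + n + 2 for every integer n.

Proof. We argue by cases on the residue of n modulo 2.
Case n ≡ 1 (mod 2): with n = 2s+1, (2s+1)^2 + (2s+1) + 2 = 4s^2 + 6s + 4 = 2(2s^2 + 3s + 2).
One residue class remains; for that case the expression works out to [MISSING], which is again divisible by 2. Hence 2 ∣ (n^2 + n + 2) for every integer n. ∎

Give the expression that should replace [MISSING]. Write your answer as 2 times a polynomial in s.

The residues treated are {1}, so the missing case is n ≡ 0 (mod 2); write n = 2s.
Then (2s)^2 + (2s) + 2 = 4s^2 + 2s + 2 = 2(2s^2 + s + 1).

2(2s^2 + s + 1)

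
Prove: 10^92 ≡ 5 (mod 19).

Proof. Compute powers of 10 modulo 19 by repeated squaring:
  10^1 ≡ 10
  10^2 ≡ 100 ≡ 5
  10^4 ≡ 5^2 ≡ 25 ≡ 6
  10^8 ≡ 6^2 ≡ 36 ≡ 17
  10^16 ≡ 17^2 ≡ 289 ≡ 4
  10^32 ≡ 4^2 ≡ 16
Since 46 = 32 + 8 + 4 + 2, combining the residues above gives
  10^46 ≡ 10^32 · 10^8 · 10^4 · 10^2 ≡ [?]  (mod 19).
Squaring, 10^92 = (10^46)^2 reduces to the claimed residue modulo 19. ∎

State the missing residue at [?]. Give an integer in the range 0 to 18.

10^32 · 10^8 · 10^4 · 10^2 ≡ 16 · 17 · 6 · 5 = 8160.
8160 mod 19 = 9, so 10^46 ≡ 9 (mod 19).

9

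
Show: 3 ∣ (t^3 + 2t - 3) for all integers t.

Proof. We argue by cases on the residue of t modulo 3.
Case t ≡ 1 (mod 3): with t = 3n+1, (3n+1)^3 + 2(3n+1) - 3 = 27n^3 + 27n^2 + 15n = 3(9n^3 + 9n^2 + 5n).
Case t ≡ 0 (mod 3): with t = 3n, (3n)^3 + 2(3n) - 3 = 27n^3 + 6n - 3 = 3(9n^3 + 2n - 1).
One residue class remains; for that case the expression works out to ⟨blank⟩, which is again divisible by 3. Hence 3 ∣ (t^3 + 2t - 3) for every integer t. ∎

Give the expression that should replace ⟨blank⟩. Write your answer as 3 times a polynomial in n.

3(9n^3 + 18n^2 + 14n + 3)

The residues treated are {1, 0}, so the missing case is t ≡ 2 (mod 3); write t = 3n+2.
Then (3n+2)^3 + 2(3n+2) - 3 = 27n^3 + 54n^2 + 42n + 9 = 3(9n^3 + 18n^2 + 14n + 3).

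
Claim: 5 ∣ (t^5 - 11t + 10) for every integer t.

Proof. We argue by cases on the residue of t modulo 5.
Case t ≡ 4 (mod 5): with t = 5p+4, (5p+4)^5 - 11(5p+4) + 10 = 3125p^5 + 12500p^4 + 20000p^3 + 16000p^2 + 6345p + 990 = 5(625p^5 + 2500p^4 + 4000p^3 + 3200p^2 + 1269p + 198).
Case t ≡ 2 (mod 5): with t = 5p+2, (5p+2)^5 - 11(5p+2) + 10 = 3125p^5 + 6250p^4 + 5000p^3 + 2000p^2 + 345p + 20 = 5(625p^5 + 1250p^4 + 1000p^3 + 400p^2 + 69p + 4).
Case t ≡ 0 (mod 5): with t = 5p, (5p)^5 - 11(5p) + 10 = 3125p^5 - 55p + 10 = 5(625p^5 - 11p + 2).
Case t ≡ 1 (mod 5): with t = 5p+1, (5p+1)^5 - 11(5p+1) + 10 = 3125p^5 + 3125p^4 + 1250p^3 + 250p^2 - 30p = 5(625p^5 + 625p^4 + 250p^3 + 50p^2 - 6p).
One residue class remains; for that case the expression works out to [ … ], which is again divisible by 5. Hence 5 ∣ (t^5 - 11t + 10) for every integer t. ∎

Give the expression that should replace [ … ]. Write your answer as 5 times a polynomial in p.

The residues treated are {4, 2, 0, 1}, so the missing case is t ≡ 3 (mod 5); write t = 5p+3.
Then (5p+3)^5 - 11(5p+3) + 10 = 3125p^5 + 9375p^4 + 11250p^3 + 6750p^2 + 1970p + 220 = 5(625p^5 + 1875p^4 + 2250p^3 + 1350p^2 + 394p + 44).

5(625p^5 + 1875p^4 + 2250p^3 + 1350p^2 + 394p + 44)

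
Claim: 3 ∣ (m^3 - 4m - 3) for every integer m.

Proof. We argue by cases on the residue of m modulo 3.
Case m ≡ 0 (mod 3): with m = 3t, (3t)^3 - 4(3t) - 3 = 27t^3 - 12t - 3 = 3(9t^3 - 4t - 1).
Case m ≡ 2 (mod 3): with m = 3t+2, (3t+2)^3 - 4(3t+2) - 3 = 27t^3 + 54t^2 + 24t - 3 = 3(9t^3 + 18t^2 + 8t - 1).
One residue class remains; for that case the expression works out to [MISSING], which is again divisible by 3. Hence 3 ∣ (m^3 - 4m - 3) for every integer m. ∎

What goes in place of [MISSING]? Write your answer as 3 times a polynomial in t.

3(9t^3 + 9t^2 - t - 2)

The residues treated are {0, 2}, so the missing case is m ≡ 1 (mod 3); write m = 3t+1.
Then (3t+1)^3 - 4(3t+1) - 3 = 27t^3 + 27t^2 - 3t - 6 = 3(9t^3 + 9t^2 - t - 2).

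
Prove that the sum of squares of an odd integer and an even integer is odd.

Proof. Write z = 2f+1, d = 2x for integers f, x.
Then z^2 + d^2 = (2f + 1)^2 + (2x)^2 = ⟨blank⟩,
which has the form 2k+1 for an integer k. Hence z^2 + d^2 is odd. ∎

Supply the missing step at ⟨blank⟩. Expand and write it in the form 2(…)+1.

2(2f^2 + 2f + 2x^2) + 1

Expanding: (2f + 1)^2 + (2x)^2 = 4f^2 + 4f + 4x^2 + 1.
Every term except the constant is even, so this is 2(2f^2 + 2f + 2x^2) + 1,
and 2f^2 + 2f + 2x^2 ∈ ℤ gives the required form.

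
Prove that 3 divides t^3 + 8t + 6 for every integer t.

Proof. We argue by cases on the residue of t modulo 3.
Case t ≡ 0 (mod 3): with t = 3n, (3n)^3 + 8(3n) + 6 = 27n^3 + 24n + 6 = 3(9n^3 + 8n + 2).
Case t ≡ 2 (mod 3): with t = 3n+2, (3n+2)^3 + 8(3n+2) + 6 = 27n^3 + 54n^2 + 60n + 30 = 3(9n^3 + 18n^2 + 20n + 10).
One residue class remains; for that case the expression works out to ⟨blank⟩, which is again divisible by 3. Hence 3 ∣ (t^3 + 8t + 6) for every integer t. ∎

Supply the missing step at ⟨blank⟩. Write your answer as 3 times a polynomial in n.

3(9n^3 + 9n^2 + 11n + 5)

Only t ≡ 1 (mod 3) is unaccounted for. Put t = 3n+1:
(3n+1)^3 + 8(3n+1) + 6 expands to 27n^3 + 27n^2 + 33n + 15,
and factoring out 3 leaves 3(9n^3 + 9n^2 + 11n + 5).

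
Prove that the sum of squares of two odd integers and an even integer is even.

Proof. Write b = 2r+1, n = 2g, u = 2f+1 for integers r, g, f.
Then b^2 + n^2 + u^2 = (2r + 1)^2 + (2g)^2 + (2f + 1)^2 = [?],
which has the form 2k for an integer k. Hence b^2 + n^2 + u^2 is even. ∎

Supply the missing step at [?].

2(2f^2 + 2f + 2g^2 + 2r^2 + 2r + 1)

(2r + 1)^2 + (2g)^2 + (2f + 1)^2 = 4f^2 + 4f + 4g^2 + 4r^2 + 4r + 2
= 2(2f^2 + 2f + 2g^2 + 2r^2 + 2r + 1).
Since 2f^2 + 2f + 2g^2 + 2r^2 + 2r + 1 is an integer, the sum of squares is of the form 2k for an integer k.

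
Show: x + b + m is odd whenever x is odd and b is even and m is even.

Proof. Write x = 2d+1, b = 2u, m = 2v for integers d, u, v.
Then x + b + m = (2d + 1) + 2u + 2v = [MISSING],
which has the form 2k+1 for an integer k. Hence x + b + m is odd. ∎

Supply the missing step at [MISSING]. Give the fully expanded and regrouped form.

2(d + u + v) + 1

(2d + 1) + 2u + 2v = 2d + 2u + 2v + 1
= 2(d + u + v) + 1.
Since d + u + v is an integer, the sum is of the form 2k+1 for an integer k.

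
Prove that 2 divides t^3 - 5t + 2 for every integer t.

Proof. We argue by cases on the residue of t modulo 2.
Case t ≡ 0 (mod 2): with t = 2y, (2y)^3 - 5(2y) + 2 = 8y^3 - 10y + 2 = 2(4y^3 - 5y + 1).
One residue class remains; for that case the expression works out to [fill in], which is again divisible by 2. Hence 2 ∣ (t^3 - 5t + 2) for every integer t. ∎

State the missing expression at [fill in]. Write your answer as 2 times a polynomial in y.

Only t ≡ 1 (mod 2) is unaccounted for. Put t = 2y+1:
(2y+1)^3 - 5(2y+1) + 2 expands to 8y^3 + 12y^2 - 4y - 2,
and factoring out 2 leaves 2(4y^3 + 6y^2 - 2y - 1).

2(4y^3 + 6y^2 - 2y - 1)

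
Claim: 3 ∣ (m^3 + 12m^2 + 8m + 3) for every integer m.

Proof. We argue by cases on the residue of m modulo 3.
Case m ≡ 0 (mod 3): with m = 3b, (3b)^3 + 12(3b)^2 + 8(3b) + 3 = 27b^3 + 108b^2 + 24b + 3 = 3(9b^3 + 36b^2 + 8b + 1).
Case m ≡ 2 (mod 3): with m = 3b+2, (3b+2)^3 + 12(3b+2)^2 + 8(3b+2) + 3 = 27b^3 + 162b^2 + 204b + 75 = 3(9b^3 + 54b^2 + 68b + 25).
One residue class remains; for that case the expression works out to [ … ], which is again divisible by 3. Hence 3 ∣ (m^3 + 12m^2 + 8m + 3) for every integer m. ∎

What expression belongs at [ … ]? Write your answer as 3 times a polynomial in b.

The residues treated are {0, 2}, so the missing case is m ≡ 1 (mod 3); write m = 3b+1.
Then (3b+1)^3 + 12(3b+1)^2 + 8(3b+1) + 3 = 27b^3 + 135b^2 + 105b + 24 = 3(9b^3 + 45b^2 + 35b + 8).

3(9b^3 + 45b^2 + 35b + 8)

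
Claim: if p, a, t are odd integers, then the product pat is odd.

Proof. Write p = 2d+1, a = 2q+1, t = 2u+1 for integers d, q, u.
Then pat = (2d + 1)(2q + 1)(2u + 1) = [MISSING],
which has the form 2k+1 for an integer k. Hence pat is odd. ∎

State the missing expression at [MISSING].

2(4dqu + 2dq + 2du + d + 2qu + q + u) + 1

Expanding: (2d + 1)(2q + 1)(2u + 1) = 8dqu + 4dq + 4du + 2d + 4qu + 2q + 2u + 1.
Every term except the constant is even, so this is 2(4dqu + 2dq + 2du + d + 2qu + q + u) + 1,
and 4dqu + 2dq + 2du + d + 2qu + q + u ∈ ℤ gives the required form.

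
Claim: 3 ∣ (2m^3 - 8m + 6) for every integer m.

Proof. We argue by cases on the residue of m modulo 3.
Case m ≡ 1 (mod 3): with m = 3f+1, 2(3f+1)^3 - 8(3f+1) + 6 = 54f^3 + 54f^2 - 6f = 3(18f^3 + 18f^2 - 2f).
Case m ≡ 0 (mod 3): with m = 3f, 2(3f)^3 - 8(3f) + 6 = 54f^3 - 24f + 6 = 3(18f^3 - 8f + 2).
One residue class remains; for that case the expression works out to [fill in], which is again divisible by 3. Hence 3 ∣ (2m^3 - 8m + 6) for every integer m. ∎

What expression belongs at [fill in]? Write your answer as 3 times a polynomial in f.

3(18f^3 + 36f^2 + 16f + 2)

The residues treated are {1, 0}, so the missing case is m ≡ 2 (mod 3); write m = 3f+2.
Then 2(3f+2)^3 - 8(3f+2) + 6 = 54f^3 + 108f^2 + 48f + 6 = 3(18f^3 + 36f^2 + 16f + 2).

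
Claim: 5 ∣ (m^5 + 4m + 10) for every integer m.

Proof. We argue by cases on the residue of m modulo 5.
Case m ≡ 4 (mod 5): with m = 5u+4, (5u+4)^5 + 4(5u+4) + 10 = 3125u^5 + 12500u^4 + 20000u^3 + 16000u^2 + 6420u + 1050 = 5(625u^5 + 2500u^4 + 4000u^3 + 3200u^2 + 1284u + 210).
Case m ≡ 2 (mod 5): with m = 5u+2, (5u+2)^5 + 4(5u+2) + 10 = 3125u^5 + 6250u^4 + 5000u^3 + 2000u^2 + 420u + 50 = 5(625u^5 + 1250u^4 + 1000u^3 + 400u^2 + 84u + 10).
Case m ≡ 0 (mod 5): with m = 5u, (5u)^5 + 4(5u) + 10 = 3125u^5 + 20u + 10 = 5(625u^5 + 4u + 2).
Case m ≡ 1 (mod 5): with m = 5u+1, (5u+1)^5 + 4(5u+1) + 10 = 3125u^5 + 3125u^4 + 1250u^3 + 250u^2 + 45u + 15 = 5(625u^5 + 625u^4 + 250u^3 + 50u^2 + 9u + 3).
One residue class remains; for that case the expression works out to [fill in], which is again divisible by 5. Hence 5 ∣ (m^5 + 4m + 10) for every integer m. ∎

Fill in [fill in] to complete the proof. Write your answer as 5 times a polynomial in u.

Only m ≡ 3 (mod 5) is unaccounted for. Put m = 5u+3:
(5u+3)^5 + 4(5u+3) + 10 expands to 3125u^5 + 9375u^4 + 11250u^3 + 6750u^2 + 2045u + 265,
and factoring out 5 leaves 5(625u^5 + 1875u^4 + 2250u^3 + 1350u^2 + 409u + 53).

5(625u^5 + 1875u^4 + 2250u^3 + 1350u^2 + 409u + 53)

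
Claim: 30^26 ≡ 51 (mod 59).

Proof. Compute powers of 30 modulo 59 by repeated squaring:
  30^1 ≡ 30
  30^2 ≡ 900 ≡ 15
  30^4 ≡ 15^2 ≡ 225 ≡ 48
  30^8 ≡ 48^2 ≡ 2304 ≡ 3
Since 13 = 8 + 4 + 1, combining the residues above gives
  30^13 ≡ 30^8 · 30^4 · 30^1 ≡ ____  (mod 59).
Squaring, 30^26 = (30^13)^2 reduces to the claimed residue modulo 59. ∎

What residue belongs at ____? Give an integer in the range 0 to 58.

13

30^8 · 30^4 · 30^1 ≡ 3 · 48 · 30 = 4320.
4320 mod 59 = 13, so 30^13 ≡ 13 (mod 59).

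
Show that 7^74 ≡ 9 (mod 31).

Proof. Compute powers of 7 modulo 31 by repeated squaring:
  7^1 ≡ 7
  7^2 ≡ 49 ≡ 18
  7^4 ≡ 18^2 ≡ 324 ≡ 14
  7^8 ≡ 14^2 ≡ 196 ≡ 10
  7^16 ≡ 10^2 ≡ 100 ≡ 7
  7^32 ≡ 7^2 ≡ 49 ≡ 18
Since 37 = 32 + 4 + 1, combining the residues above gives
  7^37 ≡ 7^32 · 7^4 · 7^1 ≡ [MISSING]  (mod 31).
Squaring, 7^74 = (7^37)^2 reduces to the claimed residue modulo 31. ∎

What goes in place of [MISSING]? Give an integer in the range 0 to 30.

28

Multiply the listed residues: 18 · 14 · 7 = 252 → 1764.
Reducing modulo 31: 1764 = 56·31 + 28, so 7^37 ≡ 28.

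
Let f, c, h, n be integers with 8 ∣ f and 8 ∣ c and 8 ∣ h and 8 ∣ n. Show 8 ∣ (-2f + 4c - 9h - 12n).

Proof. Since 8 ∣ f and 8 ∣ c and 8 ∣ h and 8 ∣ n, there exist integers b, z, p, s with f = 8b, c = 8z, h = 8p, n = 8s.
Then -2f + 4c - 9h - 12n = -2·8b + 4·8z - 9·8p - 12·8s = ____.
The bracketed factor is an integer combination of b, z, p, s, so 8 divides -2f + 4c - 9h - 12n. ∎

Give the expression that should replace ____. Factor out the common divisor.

8(-2b - 9p - 12s + 4z)

Pull the common 8 out of every term: -2·8b + 4·8z - 9·8p - 12·8s = 8(-2b - 9p - 12s + 4z).
-2b - 9p - 12s + 4z is an integer, which exhibits the divisibility.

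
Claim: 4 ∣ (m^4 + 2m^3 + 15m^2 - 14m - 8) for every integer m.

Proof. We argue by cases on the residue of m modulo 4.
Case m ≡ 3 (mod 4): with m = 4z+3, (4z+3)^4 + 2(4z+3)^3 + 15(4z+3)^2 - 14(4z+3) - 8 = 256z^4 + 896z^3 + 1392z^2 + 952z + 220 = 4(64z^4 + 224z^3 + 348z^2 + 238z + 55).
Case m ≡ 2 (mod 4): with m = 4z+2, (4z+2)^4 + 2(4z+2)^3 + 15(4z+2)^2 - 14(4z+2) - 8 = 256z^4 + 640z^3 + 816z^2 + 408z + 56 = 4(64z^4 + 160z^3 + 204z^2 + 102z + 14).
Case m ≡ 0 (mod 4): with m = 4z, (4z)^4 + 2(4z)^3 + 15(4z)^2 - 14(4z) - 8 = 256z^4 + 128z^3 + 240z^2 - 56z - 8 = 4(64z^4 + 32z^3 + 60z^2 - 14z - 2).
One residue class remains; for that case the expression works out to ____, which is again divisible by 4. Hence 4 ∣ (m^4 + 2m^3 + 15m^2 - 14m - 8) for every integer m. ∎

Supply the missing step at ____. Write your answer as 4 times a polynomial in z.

The residues treated are {3, 2, 0}, so the missing case is m ≡ 1 (mod 4); write m = 4z+1.
Then (4z+1)^4 + 2(4z+1)^3 + 15(4z+1)^2 - 14(4z+1) - 8 = 256z^4 + 384z^3 + 432z^2 + 104z - 4 = 4(64z^4 + 96z^3 + 108z^2 + 26z - 1).

4(64z^4 + 96z^3 + 108z^2 + 26z - 1)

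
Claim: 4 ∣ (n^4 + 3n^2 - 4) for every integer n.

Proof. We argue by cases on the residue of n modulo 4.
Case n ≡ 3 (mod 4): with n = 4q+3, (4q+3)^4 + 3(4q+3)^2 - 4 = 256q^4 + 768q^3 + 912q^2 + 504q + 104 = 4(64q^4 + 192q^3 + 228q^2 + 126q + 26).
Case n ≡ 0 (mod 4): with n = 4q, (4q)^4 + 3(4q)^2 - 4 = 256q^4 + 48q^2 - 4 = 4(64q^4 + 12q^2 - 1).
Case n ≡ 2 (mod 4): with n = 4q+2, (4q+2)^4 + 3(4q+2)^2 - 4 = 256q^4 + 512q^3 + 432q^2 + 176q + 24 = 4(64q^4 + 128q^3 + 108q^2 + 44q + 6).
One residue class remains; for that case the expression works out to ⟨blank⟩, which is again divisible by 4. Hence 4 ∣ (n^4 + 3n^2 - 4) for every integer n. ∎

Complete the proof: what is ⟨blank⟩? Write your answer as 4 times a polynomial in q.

4(64q^4 + 64q^3 + 36q^2 + 10q)

Only n ≡ 1 (mod 4) is unaccounted for. Put n = 4q+1:
(4q+1)^4 + 3(4q+1)^2 - 4 expands to 256q^4 + 256q^3 + 144q^2 + 40q,
and factoring out 4 leaves 4(64q^4 + 64q^3 + 36q^2 + 10q).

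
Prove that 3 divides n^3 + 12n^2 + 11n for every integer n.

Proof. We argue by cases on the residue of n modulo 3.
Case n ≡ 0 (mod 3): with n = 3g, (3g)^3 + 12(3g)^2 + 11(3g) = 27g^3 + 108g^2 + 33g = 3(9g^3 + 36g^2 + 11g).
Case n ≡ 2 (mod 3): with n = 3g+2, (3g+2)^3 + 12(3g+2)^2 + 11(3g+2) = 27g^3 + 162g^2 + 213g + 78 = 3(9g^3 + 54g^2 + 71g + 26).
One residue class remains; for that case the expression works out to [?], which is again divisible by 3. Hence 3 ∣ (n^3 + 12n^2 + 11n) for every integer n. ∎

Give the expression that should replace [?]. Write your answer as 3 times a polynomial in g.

3(9g^3 + 45g^2 + 38g + 8)

The residues treated are {0, 2}, so the missing case is n ≡ 1 (mod 3); write n = 3g+1.
Then (3g+1)^3 + 12(3g+1)^2 + 11(3g+1) = 27g^3 + 135g^2 + 114g + 24 = 3(9g^3 + 45g^2 + 38g + 8).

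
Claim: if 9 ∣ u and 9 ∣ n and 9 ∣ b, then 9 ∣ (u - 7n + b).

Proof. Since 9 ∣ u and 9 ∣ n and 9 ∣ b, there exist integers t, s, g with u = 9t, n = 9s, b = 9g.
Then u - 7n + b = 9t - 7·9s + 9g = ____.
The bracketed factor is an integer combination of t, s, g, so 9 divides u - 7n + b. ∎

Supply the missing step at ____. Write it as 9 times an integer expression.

Pull the common 9 out of every term: 9t - 7·9s + 9g = 9(g - 7s + t).
g - 7s + t is an integer, which exhibits the divisibility.

9(g - 7s + t)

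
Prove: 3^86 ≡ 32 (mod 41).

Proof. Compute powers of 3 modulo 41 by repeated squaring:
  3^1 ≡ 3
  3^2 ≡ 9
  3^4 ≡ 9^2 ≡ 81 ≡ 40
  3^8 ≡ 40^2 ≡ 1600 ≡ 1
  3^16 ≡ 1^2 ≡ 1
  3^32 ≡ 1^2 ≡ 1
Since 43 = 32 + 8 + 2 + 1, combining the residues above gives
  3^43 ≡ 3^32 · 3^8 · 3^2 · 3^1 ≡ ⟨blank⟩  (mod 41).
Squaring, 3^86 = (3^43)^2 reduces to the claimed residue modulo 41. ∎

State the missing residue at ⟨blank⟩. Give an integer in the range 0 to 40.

Multiply the listed residues: 1 · 1 · 9 · 3 = 1 → 9 → 27.
Reducing modulo 41: 27 = 0·41 + 27, so 3^43 ≡ 27.

27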